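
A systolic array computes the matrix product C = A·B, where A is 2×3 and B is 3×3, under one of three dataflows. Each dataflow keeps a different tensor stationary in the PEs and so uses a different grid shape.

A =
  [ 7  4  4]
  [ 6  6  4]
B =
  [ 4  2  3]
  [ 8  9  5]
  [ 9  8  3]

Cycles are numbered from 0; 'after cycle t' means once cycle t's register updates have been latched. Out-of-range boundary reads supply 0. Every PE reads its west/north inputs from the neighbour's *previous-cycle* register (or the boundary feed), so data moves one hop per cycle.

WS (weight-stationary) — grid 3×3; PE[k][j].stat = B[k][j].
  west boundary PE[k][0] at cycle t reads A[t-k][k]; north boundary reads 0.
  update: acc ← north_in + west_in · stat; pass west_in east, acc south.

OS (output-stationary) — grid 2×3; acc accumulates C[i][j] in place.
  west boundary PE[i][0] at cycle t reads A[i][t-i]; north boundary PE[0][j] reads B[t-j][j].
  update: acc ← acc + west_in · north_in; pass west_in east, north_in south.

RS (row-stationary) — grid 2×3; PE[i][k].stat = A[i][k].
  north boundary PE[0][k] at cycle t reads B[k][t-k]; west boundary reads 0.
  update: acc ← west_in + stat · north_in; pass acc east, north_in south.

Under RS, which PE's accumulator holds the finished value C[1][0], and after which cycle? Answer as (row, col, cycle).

Under RS, C[1][0] lands at PE[1][2]:
  cycle 0: PE[1][2] → acc 0, east 0, south 0
  cycle 1: PE[1][2] → acc 0, east 0, south 0
  cycle 2: PE[1][2] → acc 0, east 0, south 0
  cycle 3: PE[1][2] → acc 108, east 108, south 9

(row, col, cycle) = (1, 2, 3)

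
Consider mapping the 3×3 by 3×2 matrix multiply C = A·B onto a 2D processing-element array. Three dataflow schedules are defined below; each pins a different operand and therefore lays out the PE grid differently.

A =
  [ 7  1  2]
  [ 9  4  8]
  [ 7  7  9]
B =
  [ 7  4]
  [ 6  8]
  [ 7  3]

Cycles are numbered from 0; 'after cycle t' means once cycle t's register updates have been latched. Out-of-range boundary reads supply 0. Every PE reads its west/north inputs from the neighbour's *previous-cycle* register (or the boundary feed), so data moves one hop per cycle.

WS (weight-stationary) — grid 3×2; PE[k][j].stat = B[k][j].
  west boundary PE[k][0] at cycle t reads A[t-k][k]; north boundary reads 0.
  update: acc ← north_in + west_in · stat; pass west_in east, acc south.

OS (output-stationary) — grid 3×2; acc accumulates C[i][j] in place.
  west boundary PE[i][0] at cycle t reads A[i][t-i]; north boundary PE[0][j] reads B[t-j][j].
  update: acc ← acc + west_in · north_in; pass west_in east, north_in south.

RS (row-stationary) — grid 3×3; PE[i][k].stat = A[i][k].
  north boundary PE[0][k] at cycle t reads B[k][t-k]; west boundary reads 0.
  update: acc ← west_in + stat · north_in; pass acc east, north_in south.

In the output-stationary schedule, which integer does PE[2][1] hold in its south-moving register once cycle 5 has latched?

register = 3

OS on a 3×2 grid — tracing PE[2][1] and its feeders:
  t=0 PE[1][1]: acc=0 h=0 v=0
  t=0 PE[2][0]: acc=0 h=0 v=0
  t=0 PE[2][1]: acc=0 h=0 v=0
  t=1 PE[1][1]: acc=0 h=0 v=0
  t=1 PE[2][0]: acc=0 h=0 v=0
  t=1 PE[2][1]: acc=0 h=0 v=0
  t=2 PE[1][1]: acc=36 h=9 v=4
  t=2 PE[2][0]: acc=49 h=7 v=7
  t=2 PE[2][1]: acc=0 h=0 v=0
  t=3 PE[1][1]: acc=68 h=4 v=8
  t=3 PE[2][0]: acc=91 h=7 v=6
  t=3 PE[2][1]: acc=28 h=7 v=4
  t=4 PE[1][1]: acc=92 h=8 v=3
  t=4 PE[2][0]: acc=154 h=9 v=7
  t=4 PE[2][1]: acc=84 h=7 v=8
  t=5 PE[1][1]: acc=92 h=0 v=0
  t=5 PE[2][0]: acc=154 h=0 v=0
  t=5 PE[2][1]: acc=111 h=9 v=3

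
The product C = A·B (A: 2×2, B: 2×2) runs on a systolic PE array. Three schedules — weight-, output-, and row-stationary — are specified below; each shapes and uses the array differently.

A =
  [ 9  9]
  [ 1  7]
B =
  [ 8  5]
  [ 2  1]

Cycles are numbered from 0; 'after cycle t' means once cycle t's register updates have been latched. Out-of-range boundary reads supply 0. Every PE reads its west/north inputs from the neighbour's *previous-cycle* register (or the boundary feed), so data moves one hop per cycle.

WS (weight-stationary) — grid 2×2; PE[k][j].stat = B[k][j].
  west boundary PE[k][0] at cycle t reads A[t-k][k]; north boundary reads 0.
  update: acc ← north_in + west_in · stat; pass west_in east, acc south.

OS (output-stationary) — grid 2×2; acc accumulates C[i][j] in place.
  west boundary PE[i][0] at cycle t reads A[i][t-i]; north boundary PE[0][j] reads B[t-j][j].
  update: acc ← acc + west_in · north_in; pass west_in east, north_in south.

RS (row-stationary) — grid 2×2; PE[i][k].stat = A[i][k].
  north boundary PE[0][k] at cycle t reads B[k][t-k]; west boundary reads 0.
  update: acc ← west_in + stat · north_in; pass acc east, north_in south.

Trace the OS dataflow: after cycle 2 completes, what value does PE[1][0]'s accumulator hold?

PE[1][0].acc = 22

OS 2×2: PE[1][0] cycle-by-cycle (with neighbour feeds):
  after 0 — PE[0][0] acc=72, pass-E 9, pass-S 8
  after 0 — PE[1][0] acc=0, pass-E 0, pass-S 0
  after 1 — PE[0][0] acc=90, pass-E 9, pass-S 2
  after 1 — PE[1][0] acc=8, pass-E 1, pass-S 8
  after 2 — PE[0][0] acc=90, pass-E 0, pass-S 0
  after 2 — PE[1][0] acc=22, pass-E 7, pass-S 2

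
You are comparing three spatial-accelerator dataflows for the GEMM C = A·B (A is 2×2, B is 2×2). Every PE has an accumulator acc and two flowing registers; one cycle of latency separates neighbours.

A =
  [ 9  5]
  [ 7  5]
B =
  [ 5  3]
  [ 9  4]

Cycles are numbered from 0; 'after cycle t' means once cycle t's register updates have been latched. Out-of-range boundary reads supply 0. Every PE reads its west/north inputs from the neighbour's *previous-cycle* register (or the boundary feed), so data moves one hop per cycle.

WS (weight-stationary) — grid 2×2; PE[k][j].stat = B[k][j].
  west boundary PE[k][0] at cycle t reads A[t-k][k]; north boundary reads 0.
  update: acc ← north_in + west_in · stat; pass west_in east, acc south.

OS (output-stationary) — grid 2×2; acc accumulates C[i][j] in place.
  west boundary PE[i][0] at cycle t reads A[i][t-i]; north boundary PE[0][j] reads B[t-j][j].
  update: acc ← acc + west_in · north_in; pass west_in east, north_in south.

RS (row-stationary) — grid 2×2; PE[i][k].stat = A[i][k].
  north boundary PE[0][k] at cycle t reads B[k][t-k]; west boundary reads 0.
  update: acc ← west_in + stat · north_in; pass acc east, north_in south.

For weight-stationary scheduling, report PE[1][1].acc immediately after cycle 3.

PE[1][1].acc = 41

WS 2×2: PE[1][1] cycle-by-cycle (with neighbour feeds):
  after 0 — PE[0][1] acc=0, pass-E 0, pass-S 0
  after 0 — PE[1][0] acc=0, pass-E 0, pass-S 0
  after 0 — PE[1][1] acc=0, pass-E 0, pass-S 0
  after 1 — PE[0][1] acc=27, pass-E 9, pass-S 27
  after 1 — PE[1][0] acc=90, pass-E 5, pass-S 90
  after 1 — PE[1][1] acc=0, pass-E 0, pass-S 0
  after 2 — PE[0][1] acc=21, pass-E 7, pass-S 21
  after 2 — PE[1][0] acc=80, pass-E 5, pass-S 80
  after 2 — PE[1][1] acc=47, pass-E 5, pass-S 47
  after 3 — PE[0][1] acc=0, pass-E 0, pass-S 0
  after 3 — PE[1][0] acc=0, pass-E 0, pass-S 0
  after 3 — PE[1][1] acc=41, pass-E 5, pass-S 41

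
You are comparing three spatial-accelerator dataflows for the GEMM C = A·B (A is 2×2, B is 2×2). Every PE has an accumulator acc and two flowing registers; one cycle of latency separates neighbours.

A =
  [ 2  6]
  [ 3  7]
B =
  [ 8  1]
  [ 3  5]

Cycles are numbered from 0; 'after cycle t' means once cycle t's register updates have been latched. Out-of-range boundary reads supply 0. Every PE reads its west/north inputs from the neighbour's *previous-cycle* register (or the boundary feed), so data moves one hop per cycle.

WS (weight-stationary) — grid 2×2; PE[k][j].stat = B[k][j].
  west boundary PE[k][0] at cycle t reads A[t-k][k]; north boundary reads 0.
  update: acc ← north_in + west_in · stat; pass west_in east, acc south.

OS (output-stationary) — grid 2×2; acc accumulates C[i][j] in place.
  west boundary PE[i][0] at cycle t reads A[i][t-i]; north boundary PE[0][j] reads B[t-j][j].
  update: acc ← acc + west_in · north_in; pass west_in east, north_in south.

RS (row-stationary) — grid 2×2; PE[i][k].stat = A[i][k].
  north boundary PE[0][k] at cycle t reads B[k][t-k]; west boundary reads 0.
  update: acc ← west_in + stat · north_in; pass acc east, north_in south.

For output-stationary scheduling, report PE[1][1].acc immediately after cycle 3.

OS (2×2). Following PE[1][1] plus its west/north inputs:
  after 0 — PE[0][1] acc=0, pass-E 0, pass-S 0
  after 0 — PE[1][0] acc=0, pass-E 0, pass-S 0
  after 0 — PE[1][1] acc=0, pass-E 0, pass-S 0
  after 1 — PE[0][1] acc=2, pass-E 2, pass-S 1
  after 1 — PE[1][0] acc=24, pass-E 3, pass-S 8
  after 1 — PE[1][1] acc=0, pass-E 0, pass-S 0
  after 2 — PE[0][1] acc=32, pass-E 6, pass-S 5
  after 2 — PE[1][0] acc=45, pass-E 7, pass-S 3
  after 2 — PE[1][1] acc=3, pass-E 3, pass-S 1
  after 3 — PE[0][1] acc=32, pass-E 0, pass-S 0
  after 3 — PE[1][0] acc=45, pass-E 0, pass-S 0
  after 3 — PE[1][1] acc=38, pass-E 7, pass-S 5

PE[1][1].acc = 38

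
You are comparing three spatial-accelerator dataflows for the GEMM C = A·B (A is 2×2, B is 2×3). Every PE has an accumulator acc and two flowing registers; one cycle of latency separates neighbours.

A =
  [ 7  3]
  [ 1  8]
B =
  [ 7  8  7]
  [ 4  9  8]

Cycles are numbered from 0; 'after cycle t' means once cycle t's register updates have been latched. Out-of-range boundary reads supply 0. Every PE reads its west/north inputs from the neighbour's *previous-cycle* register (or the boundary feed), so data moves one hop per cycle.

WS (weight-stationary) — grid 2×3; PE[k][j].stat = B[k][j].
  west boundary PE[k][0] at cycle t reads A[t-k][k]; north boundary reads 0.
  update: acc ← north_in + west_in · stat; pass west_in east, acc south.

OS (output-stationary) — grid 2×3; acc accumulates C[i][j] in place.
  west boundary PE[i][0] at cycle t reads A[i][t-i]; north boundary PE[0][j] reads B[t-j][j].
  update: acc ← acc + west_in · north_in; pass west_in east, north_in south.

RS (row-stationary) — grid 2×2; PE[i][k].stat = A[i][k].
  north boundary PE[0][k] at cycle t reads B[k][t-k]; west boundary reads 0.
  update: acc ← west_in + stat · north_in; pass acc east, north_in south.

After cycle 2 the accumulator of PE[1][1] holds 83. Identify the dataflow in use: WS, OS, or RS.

dataflow = WS

Under WS (2×3), PE[1][1]:
  0: (1,1).acc=0  regs=<0,0>
  1: (1,1).acc=0  regs=<0,0>
  2: (1,1).acc=83  regs=<3,83>
Under OS (2×3), PE[1][1]:
  0: (1,1).acc=0  regs=<0,0>
  1: (1,1).acc=0  regs=<0,0>
  2: (1,1).acc=8  regs=<1,8>
Under RS (2×2), PE[1][1]:
  0: (1,1).acc=0  regs=<0,0>
  1: (1,1).acc=0  regs=<0,0>
  2: (1,1).acc=39  regs=<39,4>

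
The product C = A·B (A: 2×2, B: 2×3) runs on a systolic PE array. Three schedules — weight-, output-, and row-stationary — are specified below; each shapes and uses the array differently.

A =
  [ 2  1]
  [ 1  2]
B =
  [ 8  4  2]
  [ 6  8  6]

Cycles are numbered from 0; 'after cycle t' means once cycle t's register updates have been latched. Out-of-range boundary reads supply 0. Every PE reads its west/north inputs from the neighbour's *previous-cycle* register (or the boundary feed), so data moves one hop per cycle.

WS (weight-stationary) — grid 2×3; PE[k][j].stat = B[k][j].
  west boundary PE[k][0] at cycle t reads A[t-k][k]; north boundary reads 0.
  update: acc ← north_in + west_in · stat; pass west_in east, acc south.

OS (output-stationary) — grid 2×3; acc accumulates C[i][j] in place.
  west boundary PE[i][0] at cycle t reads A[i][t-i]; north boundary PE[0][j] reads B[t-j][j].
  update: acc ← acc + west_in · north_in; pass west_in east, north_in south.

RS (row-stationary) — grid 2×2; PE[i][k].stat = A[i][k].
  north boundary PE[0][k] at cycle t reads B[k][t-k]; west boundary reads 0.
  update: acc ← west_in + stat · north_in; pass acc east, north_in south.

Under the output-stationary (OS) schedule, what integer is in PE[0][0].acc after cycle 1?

Tracing OS — 2×3 array, target PE[0][0]:
  step 0 · PE0,0: acc=16; fwd→2 fwd↓8
  step 1 · PE0,0: acc=22; fwd→1 fwd↓6

PE[0][0].acc = 22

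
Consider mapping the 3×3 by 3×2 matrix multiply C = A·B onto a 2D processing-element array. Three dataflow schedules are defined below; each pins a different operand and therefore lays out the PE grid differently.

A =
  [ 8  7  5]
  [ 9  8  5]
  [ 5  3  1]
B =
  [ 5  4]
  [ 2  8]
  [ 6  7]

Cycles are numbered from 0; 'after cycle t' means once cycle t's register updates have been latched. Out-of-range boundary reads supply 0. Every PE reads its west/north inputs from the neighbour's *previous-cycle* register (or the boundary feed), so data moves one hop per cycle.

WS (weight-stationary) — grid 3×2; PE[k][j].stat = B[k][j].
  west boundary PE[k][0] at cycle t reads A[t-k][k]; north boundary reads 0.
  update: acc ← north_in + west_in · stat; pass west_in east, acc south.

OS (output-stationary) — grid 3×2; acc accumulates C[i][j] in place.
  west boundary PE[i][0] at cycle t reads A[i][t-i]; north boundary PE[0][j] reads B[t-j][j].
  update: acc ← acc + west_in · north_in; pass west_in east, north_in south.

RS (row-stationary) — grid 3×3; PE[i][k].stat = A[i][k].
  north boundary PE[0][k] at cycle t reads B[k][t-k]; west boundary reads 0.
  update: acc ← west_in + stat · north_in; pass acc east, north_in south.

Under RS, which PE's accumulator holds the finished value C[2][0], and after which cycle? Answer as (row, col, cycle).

(row, col, cycle) = (2, 2, 4)

RS — PE[2][2] is where C[2][0] collects:
  c0 r2c2: 0 / 0 / 0
  c1 r2c2: 0 / 0 / 0
  c2 r2c2: 0 / 0 / 0
  c3 r2c2: 0 / 0 / 0
  c4 r2c2: 37 / 37 / 6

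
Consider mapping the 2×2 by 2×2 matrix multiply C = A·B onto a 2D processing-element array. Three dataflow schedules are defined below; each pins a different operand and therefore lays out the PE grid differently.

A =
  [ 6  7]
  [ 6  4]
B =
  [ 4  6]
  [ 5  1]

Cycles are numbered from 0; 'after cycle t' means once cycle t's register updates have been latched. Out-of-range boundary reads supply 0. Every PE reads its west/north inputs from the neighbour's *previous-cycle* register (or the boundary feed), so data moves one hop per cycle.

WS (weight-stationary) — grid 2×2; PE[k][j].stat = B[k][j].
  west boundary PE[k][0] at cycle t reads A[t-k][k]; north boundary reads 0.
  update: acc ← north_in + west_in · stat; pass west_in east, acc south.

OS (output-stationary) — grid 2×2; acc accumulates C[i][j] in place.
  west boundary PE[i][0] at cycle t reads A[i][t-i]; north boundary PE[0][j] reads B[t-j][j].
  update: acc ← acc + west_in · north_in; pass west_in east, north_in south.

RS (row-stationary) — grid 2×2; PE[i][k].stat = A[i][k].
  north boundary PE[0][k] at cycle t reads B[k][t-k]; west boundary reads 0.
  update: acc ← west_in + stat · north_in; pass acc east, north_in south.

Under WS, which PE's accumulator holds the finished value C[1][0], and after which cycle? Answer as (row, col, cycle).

(row, col, cycle) = (1, 0, 2)

WS: C[1][0] accumulates in PE[1][0]:
  c0 r1c0: 0 / 0 / 0
  c1 r1c0: 59 / 7 / 59
  c2 r1c0: 44 / 4 / 44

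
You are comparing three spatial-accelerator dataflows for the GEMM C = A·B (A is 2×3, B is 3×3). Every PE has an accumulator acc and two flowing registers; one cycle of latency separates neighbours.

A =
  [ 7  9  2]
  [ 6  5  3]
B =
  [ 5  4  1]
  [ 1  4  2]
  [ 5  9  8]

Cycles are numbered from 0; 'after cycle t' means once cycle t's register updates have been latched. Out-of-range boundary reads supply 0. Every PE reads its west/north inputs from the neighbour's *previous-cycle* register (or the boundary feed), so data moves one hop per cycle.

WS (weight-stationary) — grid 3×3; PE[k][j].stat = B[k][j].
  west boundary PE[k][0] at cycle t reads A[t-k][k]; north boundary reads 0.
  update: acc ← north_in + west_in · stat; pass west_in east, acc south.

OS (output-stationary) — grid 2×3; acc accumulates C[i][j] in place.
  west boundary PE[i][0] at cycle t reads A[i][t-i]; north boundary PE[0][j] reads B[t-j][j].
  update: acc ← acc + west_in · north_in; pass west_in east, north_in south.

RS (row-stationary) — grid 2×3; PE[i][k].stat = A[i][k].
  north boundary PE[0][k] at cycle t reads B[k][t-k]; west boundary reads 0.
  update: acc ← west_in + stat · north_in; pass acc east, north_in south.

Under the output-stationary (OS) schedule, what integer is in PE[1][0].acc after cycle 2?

OS on a 2×3 grid — tracing PE[1][0] and its feeders:
  cycle 0: PE[0][0] → acc 35, east 7, south 5
  cycle 0: PE[1][0] → acc 0, east 0, south 0
  cycle 1: PE[0][0] → acc 44, east 9, south 1
  cycle 1: PE[1][0] → acc 30, east 6, south 5
  cycle 2: PE[0][0] → acc 54, east 2, south 5
  cycle 2: PE[1][0] → acc 35, east 5, south 1

PE[1][0].acc = 35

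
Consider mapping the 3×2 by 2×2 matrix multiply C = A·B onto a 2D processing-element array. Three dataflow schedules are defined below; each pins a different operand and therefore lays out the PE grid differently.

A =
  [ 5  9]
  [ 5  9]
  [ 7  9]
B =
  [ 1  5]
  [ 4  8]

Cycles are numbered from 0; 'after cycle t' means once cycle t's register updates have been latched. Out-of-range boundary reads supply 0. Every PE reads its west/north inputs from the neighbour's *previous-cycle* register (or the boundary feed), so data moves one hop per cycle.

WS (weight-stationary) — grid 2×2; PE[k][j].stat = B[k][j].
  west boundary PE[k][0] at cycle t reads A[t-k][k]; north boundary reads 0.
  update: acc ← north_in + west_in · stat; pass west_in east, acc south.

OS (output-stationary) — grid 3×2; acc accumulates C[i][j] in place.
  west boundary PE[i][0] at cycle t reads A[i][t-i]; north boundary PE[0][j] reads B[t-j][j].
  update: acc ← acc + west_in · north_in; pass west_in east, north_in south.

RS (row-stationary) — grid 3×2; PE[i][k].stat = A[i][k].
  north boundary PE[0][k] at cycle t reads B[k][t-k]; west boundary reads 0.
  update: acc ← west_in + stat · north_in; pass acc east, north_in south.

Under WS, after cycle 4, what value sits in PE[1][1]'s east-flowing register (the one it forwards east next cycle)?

Tracing WS — 2×2 array, target PE[1][1]:
  cycle 0: PE[0][1] → acc 0, east 0, south 0
  cycle 0: PE[1][0] → acc 0, east 0, south 0
  cycle 0: PE[1][1] → acc 0, east 0, south 0
  cycle 1: PE[0][1] → acc 25, east 5, south 25
  cycle 1: PE[1][0] → acc 41, east 9, south 41
  cycle 1: PE[1][1] → acc 0, east 0, south 0
  cycle 2: PE[0][1] → acc 25, east 5, south 25
  cycle 2: PE[1][0] → acc 41, east 9, south 41
  cycle 2: PE[1][1] → acc 97, east 9, south 97
  cycle 3: PE[0][1] → acc 35, east 7, south 35
  cycle 3: PE[1][0] → acc 43, east 9, south 43
  cycle 3: PE[1][1] → acc 97, east 9, south 97
  cycle 4: PE[0][1] → acc 0, east 0, south 0
  cycle 4: PE[1][0] → acc 0, east 0, south 0
  cycle 4: PE[1][1] → acc 107, east 9, south 107

register = 9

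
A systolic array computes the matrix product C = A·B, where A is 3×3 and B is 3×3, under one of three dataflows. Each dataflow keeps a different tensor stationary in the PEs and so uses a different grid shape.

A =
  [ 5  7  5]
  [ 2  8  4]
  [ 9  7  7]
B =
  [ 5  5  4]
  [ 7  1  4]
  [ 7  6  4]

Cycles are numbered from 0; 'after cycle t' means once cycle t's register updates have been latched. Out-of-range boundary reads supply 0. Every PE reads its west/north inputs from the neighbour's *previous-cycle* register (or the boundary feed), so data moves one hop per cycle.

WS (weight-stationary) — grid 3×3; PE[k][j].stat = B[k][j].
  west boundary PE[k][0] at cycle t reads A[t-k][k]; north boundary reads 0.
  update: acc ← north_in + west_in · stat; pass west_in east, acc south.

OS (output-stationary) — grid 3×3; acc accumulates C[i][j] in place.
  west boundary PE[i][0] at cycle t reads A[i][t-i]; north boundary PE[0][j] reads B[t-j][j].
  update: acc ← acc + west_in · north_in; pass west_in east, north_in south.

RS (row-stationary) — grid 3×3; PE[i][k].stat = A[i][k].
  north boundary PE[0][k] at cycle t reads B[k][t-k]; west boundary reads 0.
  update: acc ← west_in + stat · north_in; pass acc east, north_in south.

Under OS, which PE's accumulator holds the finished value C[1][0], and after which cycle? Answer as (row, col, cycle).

(row, col, cycle) = (1, 0, 3)

Under OS, C[1][0] lands at PE[1][0]:
  step 0 · PE1,0: acc=0; fwd→0 fwd↓0
  step 1 · PE1,0: acc=10; fwd→2 fwd↓5
  step 2 · PE1,0: acc=66; fwd→8 fwd↓7
  step 3 · PE1,0: acc=94; fwd→4 fwd↓7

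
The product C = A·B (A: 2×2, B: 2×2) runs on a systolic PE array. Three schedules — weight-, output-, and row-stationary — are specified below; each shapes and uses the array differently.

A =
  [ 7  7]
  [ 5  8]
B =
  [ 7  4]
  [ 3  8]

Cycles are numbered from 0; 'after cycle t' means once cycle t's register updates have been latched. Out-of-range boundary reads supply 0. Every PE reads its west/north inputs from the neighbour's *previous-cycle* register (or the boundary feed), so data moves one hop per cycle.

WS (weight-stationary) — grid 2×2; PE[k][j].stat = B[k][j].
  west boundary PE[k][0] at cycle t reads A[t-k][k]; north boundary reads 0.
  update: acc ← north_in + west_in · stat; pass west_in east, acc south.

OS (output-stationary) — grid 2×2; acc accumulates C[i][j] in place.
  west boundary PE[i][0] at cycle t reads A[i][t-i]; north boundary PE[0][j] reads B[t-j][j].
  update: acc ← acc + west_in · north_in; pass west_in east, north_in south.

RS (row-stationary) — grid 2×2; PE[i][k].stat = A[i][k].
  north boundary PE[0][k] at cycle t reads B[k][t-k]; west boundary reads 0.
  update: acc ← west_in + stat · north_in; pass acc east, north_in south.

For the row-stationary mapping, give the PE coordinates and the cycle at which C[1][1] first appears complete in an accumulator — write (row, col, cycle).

RS — PE[1][1] is where C[1][1] collects:
  step 0 · PE1,1: acc=0; fwd→0 fwd↓0
  step 1 · PE1,1: acc=0; fwd→0 fwd↓0
  step 2 · PE1,1: acc=59; fwd→59 fwd↓3
  step 3 · PE1,1: acc=84; fwd→84 fwd↓8

(row, col, cycle) = (1, 1, 3)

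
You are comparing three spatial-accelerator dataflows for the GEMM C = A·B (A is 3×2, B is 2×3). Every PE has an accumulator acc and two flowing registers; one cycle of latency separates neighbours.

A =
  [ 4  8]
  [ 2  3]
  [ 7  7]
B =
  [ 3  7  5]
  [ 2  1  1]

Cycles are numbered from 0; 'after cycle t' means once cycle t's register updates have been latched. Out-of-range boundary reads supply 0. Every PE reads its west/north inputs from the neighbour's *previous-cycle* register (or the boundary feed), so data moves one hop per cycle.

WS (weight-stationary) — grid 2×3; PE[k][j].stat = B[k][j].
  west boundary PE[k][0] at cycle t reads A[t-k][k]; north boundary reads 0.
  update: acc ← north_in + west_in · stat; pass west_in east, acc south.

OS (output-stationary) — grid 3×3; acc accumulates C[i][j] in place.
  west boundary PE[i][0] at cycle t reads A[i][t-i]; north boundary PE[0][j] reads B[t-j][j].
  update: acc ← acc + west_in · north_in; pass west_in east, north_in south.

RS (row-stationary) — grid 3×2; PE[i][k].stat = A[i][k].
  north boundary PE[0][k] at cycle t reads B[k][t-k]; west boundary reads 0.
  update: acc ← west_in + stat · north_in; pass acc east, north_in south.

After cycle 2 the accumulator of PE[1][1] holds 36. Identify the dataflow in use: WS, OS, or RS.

dataflow = WS

Under WS (2×3), PE[1][1]:
  [0] (1,1) acc=0 (h:0 v:0)
  [1] (1,1) acc=0 (h:0 v:0)
  [2] (1,1) acc=36 (h:8 v:36)
Under OS (3×3), PE[1][1]:
  [0] (1,1) acc=0 (h:0 v:0)
  [1] (1,1) acc=0 (h:0 v:0)
  [2] (1,1) acc=14 (h:2 v:7)
Under RS (3×2), PE[1][1]:
  [0] (1,1) acc=0 (h:0 v:0)
  [1] (1,1) acc=0 (h:0 v:0)
  [2] (1,1) acc=12 (h:12 v:2)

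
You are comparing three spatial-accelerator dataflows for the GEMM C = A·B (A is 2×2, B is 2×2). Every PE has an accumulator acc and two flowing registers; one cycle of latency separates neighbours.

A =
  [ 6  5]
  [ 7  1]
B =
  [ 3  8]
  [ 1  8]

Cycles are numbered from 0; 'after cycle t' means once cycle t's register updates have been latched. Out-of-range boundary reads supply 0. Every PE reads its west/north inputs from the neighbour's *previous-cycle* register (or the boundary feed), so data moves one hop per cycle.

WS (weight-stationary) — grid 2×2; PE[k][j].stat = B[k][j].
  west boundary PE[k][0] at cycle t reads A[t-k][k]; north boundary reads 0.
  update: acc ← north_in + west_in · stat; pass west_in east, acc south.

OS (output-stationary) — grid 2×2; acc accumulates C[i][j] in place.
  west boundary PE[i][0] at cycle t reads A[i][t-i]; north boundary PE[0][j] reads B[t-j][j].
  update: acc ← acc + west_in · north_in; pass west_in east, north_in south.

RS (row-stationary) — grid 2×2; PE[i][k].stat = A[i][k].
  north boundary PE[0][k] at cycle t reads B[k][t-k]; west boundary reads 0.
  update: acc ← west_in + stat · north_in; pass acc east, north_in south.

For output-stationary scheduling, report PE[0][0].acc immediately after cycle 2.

PE[0][0].acc = 23

OS on a 2×2 grid — tracing PE[0][0] and its feeders:
  [0] (0,0) acc=18 (h:6 v:3)
  [1] (0,0) acc=23 (h:5 v:1)
  [2] (0,0) acc=23 (h:0 v:0)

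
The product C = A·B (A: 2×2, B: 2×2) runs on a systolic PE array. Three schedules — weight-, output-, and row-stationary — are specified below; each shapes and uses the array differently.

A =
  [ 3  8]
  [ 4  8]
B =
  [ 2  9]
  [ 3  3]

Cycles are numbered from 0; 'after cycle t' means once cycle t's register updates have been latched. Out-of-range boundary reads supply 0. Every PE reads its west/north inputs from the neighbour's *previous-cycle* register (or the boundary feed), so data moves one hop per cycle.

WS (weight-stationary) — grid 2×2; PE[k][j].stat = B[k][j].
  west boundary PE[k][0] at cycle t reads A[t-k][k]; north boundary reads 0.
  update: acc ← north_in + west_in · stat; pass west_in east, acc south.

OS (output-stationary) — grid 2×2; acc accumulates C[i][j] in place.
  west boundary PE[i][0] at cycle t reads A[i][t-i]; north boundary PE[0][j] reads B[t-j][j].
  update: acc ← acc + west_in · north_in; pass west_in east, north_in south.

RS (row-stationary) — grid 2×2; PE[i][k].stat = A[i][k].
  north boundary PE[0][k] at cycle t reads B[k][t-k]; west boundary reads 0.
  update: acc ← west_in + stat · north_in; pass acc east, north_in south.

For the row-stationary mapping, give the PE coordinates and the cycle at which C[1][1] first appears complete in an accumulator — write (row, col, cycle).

Under RS, C[1][1] lands at PE[1][1]:
  0: (1,1).acc=0  regs=<0,0>
  1: (1,1).acc=0  regs=<0,0>
  2: (1,1).acc=32  regs=<32,3>
  3: (1,1).acc=60  regs=<60,3>

(row, col, cycle) = (1, 1, 3)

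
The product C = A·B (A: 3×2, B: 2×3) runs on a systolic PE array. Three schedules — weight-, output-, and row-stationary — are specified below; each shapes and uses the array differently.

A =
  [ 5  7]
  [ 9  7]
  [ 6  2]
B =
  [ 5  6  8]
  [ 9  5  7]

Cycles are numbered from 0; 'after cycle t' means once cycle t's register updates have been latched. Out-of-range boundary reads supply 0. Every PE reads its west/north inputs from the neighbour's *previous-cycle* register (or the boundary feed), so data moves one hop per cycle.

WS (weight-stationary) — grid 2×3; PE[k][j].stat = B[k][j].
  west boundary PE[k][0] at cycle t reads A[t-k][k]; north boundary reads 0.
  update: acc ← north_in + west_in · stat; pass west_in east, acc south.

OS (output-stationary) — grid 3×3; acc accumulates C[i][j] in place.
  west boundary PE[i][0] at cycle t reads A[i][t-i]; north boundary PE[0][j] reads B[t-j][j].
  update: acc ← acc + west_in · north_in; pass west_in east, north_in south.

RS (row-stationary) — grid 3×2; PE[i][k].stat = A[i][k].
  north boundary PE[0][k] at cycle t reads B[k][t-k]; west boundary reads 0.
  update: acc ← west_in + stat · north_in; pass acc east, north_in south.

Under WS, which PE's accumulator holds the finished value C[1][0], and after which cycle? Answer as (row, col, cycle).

WS: C[1][0] accumulates in PE[1][0]:
  @0  [1,0]  acc 0  |  →0  ↓0
  @1  [1,0]  acc 88  |  →7  ↓88
  @2  [1,0]  acc 108  |  →7  ↓108

(row, col, cycle) = (1, 0, 2)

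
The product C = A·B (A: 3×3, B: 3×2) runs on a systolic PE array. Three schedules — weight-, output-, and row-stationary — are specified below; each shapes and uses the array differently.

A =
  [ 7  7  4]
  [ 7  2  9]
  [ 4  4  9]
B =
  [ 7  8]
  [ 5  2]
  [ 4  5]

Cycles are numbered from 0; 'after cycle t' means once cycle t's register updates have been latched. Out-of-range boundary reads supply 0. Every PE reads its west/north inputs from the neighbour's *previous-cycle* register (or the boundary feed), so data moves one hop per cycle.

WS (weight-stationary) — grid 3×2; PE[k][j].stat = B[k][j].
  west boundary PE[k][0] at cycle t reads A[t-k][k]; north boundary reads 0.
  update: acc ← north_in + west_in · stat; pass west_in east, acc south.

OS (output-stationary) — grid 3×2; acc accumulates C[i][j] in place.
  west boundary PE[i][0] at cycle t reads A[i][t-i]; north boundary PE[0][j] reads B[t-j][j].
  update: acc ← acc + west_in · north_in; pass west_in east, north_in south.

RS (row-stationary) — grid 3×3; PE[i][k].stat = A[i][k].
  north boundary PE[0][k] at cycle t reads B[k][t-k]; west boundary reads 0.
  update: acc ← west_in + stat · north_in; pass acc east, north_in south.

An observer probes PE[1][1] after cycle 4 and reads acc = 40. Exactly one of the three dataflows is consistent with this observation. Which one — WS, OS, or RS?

— WS: 3×2; PE[1][1] trace:
  0: (1,1).acc=0  regs=<0,0>
  1: (1,1).acc=0  regs=<0,0>
  2: (1,1).acc=70  regs=<7,70>
  3: (1,1).acc=60  regs=<2,60>
  4: (1,1).acc=40  regs=<4,40>
— OS: 3×2; PE[1][1] trace:
  0: (1,1).acc=0  regs=<0,0>
  1: (1,1).acc=0  regs=<0,0>
  2: (1,1).acc=56  regs=<7,8>
  3: (1,1).acc=60  regs=<2,2>
  4: (1,1).acc=105  regs=<9,5>
— RS: 3×3; PE[1][1] trace:
  0: (1,1).acc=0  regs=<0,0>
  1: (1,1).acc=0  regs=<0,0>
  2: (1,1).acc=59  regs=<59,5>
  3: (1,1).acc=60  regs=<60,2>
  4: (1,1).acc=0  regs=<0,0>

dataflow = WS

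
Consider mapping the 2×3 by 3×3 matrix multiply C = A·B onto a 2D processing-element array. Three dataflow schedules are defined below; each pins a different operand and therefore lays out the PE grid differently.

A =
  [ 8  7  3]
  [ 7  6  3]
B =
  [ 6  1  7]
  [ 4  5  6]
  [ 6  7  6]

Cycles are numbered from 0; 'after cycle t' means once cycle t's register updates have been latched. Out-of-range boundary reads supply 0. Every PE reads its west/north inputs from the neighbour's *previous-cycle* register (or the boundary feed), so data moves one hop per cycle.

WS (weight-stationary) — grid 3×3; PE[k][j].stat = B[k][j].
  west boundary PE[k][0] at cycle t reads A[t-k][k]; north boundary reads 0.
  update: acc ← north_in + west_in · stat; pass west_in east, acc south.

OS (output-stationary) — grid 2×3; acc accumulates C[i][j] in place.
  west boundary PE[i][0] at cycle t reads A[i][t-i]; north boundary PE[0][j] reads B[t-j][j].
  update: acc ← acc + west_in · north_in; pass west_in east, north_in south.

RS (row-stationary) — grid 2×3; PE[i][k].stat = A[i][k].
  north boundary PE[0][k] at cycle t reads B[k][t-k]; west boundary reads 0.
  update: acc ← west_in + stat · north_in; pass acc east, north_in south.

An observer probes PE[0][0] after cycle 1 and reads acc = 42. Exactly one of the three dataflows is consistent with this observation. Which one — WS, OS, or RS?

Under WS (3×3), PE[0][0]:
  0: (0,0).acc=48  regs=<8,48>
  1: (0,0).acc=42  regs=<7,42>
Under OS (2×3), PE[0][0]:
  0: (0,0).acc=48  regs=<8,6>
  1: (0,0).acc=76  regs=<7,4>
Under RS (2×3), PE[0][0]:
  0: (0,0).acc=48  regs=<48,6>
  1: (0,0).acc=8  regs=<8,1>

dataflow = WS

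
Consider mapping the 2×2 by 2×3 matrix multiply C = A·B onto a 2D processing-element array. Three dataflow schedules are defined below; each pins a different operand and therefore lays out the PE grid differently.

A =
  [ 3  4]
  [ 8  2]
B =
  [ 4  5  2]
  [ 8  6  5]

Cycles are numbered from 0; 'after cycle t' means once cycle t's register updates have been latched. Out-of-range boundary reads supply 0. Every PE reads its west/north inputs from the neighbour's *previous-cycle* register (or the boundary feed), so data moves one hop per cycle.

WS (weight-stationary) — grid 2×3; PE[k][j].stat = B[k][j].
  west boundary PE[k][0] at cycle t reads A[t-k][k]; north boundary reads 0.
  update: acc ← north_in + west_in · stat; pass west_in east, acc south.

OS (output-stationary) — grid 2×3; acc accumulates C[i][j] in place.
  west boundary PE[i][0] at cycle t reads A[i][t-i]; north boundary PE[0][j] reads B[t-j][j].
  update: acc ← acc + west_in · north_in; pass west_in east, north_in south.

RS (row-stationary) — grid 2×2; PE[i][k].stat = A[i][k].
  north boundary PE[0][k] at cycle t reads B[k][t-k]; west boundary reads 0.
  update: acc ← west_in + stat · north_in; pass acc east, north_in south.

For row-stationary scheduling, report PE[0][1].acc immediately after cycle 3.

Tracing RS — 2×2 array, target PE[0][1]:
  t=0 PE[0][0]: acc=12 h=12 v=4
  t=0 PE[0][1]: acc=0 h=0 v=0
  t=1 PE[0][0]: acc=15 h=15 v=5
  t=1 PE[0][1]: acc=44 h=44 v=8
  t=2 PE[0][0]: acc=6 h=6 v=2
  t=2 PE[0][1]: acc=39 h=39 v=6
  t=3 PE[0][0]: acc=0 h=0 v=0
  t=3 PE[0][1]: acc=26 h=26 v=5

PE[0][1].acc = 26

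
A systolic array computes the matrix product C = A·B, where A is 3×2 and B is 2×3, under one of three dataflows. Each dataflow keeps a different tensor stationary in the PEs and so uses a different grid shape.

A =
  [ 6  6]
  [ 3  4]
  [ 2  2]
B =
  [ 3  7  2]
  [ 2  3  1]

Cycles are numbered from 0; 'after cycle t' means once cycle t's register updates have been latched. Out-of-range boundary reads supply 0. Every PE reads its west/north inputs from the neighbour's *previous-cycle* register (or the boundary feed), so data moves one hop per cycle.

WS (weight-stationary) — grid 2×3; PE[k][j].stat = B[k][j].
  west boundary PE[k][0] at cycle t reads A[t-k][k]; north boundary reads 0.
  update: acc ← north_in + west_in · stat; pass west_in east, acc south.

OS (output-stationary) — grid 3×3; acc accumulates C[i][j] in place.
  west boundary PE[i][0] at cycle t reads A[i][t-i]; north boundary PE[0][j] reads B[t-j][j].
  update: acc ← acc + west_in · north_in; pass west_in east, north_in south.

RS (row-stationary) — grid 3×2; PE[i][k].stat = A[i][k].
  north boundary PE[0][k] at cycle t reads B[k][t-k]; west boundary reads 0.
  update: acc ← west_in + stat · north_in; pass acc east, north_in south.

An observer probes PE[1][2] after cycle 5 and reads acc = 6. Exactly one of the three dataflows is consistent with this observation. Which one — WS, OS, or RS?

dataflow = WS

Under WS (2×3), PE[1][2]:
  t=0 PE[1][2]: acc=0 h=0 v=0
  t=1 PE[1][2]: acc=0 h=0 v=0
  t=2 PE[1][2]: acc=0 h=0 v=0
  t=3 PE[1][2]: acc=18 h=6 v=18
  t=4 PE[1][2]: acc=10 h=4 v=10
  t=5 PE[1][2]: acc=6 h=2 v=6
Under OS (3×3), PE[1][2]:
  t=0 PE[1][2]: acc=0 h=0 v=0
  t=1 PE[1][2]: acc=0 h=0 v=0
  t=2 PE[1][2]: acc=0 h=0 v=0
  t=3 PE[1][2]: acc=6 h=3 v=2
  t=4 PE[1][2]: acc=10 h=4 v=1
  t=5 PE[1][2]: acc=10 h=0 v=0
RS (3×2): PE[1][2] does not exist.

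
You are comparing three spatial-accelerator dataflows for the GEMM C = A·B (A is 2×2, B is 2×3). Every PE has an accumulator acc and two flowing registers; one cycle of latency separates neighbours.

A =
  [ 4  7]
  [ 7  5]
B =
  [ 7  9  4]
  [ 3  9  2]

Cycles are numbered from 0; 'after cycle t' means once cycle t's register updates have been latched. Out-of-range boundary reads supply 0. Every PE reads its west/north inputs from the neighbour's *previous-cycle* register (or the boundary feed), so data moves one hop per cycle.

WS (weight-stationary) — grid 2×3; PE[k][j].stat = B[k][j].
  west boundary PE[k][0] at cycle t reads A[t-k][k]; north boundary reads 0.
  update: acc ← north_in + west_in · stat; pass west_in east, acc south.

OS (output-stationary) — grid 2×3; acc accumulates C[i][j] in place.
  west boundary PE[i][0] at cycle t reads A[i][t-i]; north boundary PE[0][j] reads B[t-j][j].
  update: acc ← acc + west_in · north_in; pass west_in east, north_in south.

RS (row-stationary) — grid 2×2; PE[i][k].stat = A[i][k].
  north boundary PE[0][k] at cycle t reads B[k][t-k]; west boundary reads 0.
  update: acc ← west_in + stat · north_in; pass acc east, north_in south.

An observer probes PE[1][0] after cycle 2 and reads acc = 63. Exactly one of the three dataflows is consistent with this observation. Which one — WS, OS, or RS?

dataflow = RS

WS (2×3 grid), PE[1][0]:
  @0  [1,0]  acc 0  |  →0  ↓0
  @1  [1,0]  acc 49  |  →7  ↓49
  @2  [1,0]  acc 64  |  →5  ↓64
OS (2×3 grid), PE[1][0]:
  @0  [1,0]  acc 0  |  →0  ↓0
  @1  [1,0]  acc 49  |  →7  ↓7
  @2  [1,0]  acc 64  |  →5  ↓3
RS (2×2 grid), PE[1][0]:
  @0  [1,0]  acc 0  |  →0  ↓0
  @1  [1,0]  acc 49  |  →49  ↓7
  @2  [1,0]  acc 63  |  →63  ↓9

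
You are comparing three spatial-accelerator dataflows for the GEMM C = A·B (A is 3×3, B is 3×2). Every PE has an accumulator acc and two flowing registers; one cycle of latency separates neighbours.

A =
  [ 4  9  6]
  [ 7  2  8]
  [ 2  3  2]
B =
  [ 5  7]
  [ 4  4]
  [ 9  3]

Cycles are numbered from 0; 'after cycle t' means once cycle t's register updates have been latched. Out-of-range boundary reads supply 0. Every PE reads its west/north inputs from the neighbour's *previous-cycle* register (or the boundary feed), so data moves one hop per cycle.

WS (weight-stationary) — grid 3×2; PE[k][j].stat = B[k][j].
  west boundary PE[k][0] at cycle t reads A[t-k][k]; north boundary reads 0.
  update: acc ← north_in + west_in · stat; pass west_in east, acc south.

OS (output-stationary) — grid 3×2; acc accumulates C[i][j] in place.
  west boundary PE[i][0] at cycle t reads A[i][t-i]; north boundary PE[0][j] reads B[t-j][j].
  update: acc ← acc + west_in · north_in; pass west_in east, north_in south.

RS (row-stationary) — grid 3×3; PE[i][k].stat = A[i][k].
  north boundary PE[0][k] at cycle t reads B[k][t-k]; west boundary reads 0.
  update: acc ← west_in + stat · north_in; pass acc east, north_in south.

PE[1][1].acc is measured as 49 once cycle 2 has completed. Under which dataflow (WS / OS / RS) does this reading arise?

dataflow = OS

WS [3×2] PE[1][1] across cycles:
  @0  [1,1]  acc 0  |  →0  ↓0
  @1  [1,1]  acc 0  |  →0  ↓0
  @2  [1,1]  acc 64  |  →9  ↓64
OS [3×2] PE[1][1] across cycles:
  @0  [1,1]  acc 0  |  →0  ↓0
  @1  [1,1]  acc 0  |  →0  ↓0
  @2  [1,1]  acc 49  |  →7  ↓7
RS [3×3] PE[1][1] across cycles:
  @0  [1,1]  acc 0  |  →0  ↓0
  @1  [1,1]  acc 0  |  →0  ↓0
  @2  [1,1]  acc 43  |  →43  ↓4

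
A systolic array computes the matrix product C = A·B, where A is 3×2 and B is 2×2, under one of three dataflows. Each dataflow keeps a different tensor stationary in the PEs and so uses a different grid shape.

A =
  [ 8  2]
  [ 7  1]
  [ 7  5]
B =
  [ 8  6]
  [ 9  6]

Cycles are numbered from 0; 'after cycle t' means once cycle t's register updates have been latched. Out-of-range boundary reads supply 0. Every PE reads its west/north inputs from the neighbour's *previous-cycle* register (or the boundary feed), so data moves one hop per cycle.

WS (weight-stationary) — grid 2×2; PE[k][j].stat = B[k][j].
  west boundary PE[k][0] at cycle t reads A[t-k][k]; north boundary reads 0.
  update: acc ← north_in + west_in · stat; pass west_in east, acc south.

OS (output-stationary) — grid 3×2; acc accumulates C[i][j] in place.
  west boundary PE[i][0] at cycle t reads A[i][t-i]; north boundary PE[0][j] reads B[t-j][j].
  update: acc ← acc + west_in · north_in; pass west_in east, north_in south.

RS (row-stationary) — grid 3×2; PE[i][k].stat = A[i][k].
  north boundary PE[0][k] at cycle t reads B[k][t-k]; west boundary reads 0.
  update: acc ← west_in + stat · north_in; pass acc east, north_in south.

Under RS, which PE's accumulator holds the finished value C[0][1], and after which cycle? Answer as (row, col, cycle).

(row, col, cycle) = (0, 1, 2)

RS — PE[0][1] is where C[0][1] collects:
  @0  [0,1]  acc 0  |  →0  ↓0
  @1  [0,1]  acc 82  |  →82  ↓9
  @2  [0,1]  acc 60  |  →60  ↓6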